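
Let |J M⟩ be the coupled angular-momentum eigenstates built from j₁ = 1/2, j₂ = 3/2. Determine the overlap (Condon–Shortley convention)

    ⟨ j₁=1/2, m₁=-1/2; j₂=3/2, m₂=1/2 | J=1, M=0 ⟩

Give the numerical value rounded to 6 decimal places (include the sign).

j₁+j₂−J=1  J+j₁−j₂=0  J−j₁+j₂=2  j₁+j₂+J+1=4
(j₁±m₁, j₂±m₂, J±M) = (0,1,2,1,1,1)
P² = 1/2
sum k=1..1:
  [1] −1/1 = -1
S = -1
C² = P²·S² = 1/2 ; C = -0.707107

−√(1/2) = -0.707107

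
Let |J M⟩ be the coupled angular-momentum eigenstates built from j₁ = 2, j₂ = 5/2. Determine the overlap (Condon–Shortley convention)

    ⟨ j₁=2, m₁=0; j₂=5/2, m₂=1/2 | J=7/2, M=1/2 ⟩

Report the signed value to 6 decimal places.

-0.195180

triangle: 1!·3!·4!/9! = 144/362880
(j±m)!: 2!·2!·3!·2!·4!·3! = 6912
prefactor² = (2J+1)·Δ·N² = 768/35
  k=0: +1/(0!·1!·2!·3!·1!·1!) = 1/12
  k=1: −1/(1!·0!·1!·2!·2!·2!) = -1/8
Σ = -1/24  ⇒  CG² = 768/35·(-1/24)² = 4/105
CG = −√(4/105) = -0.195180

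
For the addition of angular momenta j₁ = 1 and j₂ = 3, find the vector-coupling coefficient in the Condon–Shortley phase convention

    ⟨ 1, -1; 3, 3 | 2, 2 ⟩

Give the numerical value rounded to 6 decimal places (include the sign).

+0.845154  (= +√(5/7))

j₁+j₂−J=2  J+j₁−j₂=0  J−j₁+j₂=4  j₁+j₂+J+1=7
(j₁±m₁, j₂±m₂, J±M) = (0,2,6,0,4,0)
P² = 11520/7
sum k=2..2:
  [2] +1/48 = 1/48
S = 1/48
C² = P²·S² = 5/7 ; C = +0.845154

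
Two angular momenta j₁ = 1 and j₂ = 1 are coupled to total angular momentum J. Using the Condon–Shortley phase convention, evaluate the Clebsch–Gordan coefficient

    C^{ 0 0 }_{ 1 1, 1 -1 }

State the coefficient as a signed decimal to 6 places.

j₁+j₂−J=2  J+j₁−j₂=0  J−j₁+j₂=0  j₁+j₂+J+1=3
(j₁±m₁, j₂±m₂, J±M) = (2,0,0,2,0,0)
P² = 4/3
sum k=0..0:
  [0] +1/2 = 1/2
S = 1/2
C² = P²·S² = 1/3 ; C = +0.577350

+√(1/3) = +0.577350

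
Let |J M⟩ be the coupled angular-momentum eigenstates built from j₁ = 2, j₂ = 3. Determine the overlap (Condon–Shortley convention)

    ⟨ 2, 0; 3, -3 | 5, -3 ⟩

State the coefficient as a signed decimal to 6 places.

√[11·0!4!6!/11! · 2!2!0!6!2!8!] = √(1105920)
  +(−1)^0/∏(0,0,2,0,2,6)! = 1/2880  (running 1/2880)
⟨..|..⟩ = √(1105920)·(1/2880) = +0.365148

+0.365148  (= +√(2/15))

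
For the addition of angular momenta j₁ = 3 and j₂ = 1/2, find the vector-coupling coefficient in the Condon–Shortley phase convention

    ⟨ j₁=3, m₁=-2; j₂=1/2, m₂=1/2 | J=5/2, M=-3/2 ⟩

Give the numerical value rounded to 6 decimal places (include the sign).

-0.845154

j₁+j₂−J=1  J+j₁−j₂=5  J−j₁+j₂=0  j₁+j₂+J+1=7
(j₁±m₁, j₂±m₂, J±M) = (1,5,1,0,1,4)
P² = 2880/7
sum k=1..1:
  [1] −1/24 = -1/24
S = -1/24
C² = P²·S² = 5/7 ; C = -0.845154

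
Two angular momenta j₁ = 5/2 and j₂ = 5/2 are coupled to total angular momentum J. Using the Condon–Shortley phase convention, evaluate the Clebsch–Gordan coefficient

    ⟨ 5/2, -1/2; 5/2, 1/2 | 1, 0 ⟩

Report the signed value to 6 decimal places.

+0.119523

j₁+j₂−J=4  J+j₁−j₂=1  J−j₁+j₂=1  j₁+j₂+J+1=7
(j₁±m₁, j₂±m₂, J±M) = (2,3,3,2,1,1)
P² = 72/35
sum k=2..3:
  [2] +1/4 = 1/4
  [3] −1/6 = -1/6
S = 1/12
C² = P²·S² = 1/70 ; C = +0.119523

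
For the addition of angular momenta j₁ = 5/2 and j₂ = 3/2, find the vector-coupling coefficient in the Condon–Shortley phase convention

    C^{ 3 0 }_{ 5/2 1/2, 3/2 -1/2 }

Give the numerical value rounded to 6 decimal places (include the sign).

√[7·1!4!2!/8! · 3!2!1!2!3!3!] = √(36/5)
  +(−1)^0/∏(0,1,2,1,2,1)! = 1/4  (running 1/4)
  +(−1)^1/∏(1,0,1,0,3,2)! = -1/12  (running 1/6)
⟨..|..⟩ = √(36/5)·(1/6) = +0.447214

+√(1/5) = +0.447214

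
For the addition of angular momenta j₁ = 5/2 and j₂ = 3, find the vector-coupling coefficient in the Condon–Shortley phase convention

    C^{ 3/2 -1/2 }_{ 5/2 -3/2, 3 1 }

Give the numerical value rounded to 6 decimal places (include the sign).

-0.483046  (= −√(7/30))

√[4·4!1!2!/8! · 1!4!4!2!1!2!] = √(384/35)
  +(−1)^3/∏(3,1,1,1,0,1)! = -1/6  (running -1/6)
  +(−1)^4/∏(4,0,0,0,1,2)! = 1/48  (running -7/48)
⟨..|..⟩ = √(384/35)·(-7/48) = -0.483046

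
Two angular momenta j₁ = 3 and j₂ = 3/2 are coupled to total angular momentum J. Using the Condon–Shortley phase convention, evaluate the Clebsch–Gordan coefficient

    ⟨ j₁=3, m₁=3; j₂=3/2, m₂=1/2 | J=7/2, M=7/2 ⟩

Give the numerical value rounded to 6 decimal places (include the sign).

triangle: 1!×5!×2!/9! = 240/362880
(j±m)!: 6!×0!×2!×1!×7!×0! = 7257600
prefactor² = (2J+1)×Δ×N² = 38400
  k=0: +1/(0!×1!×0!×2!×5!×0!) = 1/240
Σ = 1/240  ⇒  CG² = 38400×1/240² = 2/3
CG = +√(2/3) = +0.816497

+√(2/3) ≈ +0.816497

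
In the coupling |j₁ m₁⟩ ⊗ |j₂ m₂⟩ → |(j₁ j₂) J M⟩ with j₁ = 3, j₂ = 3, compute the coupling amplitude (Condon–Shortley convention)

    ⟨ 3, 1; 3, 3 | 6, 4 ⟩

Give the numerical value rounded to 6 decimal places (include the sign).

+0.476731  (= +√(5/22))

√[13·0!6!6!/13! · 4!2!6!0!10!2!] = √(2985984000/11)
  +(−1)^0/∏(0,0,2,6,4,0)! = 1/34560  (running 1/34560)
⟨..|..⟩ = √(2985984000/11)·(1/34560) = +0.476731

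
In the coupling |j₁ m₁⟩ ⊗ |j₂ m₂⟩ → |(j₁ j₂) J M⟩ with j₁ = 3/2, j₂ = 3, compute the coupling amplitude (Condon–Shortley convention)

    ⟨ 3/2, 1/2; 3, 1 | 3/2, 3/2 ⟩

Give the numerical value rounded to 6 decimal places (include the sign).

triangle: 3!×0!×3!/7! = 36/5040
(j±m)!: 2!×1!×4!×2!×3!×0! = 576
prefactor² = (2J+1)×Δ×N² = 576/35
  k=1: −1/(1!×2!×0!×3!×0!×0!) = -1/12
Σ = -1/12  ⇒  CG² = 576/35×(-1/12)² = 4/35
CG = −√(4/35) = -0.338062

−√(4/35) ≈ -0.338062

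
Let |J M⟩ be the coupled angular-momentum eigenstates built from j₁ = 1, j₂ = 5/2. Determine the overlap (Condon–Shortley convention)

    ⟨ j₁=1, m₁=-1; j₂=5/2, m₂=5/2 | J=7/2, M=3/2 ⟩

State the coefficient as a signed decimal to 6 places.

+0.218218  (= +√(1/21))

√[8·0!2!5!/8! · 0!2!5!0!5!2!] = √(19200/7)
  +(−1)^0/∏(0,0,2,5,0,0)! = 1/240  (running 1/240)
⟨..|..⟩ = √(19200/7)·(1/240) = +0.218218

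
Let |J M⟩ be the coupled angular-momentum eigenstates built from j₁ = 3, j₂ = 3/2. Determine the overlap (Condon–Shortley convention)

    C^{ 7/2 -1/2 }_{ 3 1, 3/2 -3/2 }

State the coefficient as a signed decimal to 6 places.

+0.617213

√[8·1!5!2!/9! · 4!2!0!3!3!4!] = √(1536/7)
  +(−1)^0/∏(0,1,2,0,3,2)! = 1/24  (running 1/24)
⟨..|..⟩ = √(1536/7)·(1/24) = +0.617213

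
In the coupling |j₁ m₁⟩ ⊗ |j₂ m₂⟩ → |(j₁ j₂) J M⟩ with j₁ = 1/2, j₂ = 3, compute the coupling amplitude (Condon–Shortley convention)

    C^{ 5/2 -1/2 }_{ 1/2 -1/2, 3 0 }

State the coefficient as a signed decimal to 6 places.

j₁+j₂−J=1  J+j₁−j₂=0  J−j₁+j₂=5  j₁+j₂+J+1=7
(j₁±m₁, j₂±m₂, J±M) = (0,1,3,3,2,3)
P² = 432/7
sum k=1..1:
  [1] −1/12 = -1/12
S = -1/12
C² = P²·S² = 3/7 ; C = -0.654654

−√(3/7) ≈ -0.654654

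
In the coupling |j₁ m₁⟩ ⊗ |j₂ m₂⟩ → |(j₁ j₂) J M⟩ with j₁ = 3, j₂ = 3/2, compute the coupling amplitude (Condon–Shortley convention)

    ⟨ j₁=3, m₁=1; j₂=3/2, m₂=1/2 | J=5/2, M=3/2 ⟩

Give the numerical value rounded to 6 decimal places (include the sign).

triangle: 2!·4!·1!/8! = 48/40320
(j±m)!: 4!·2!·2!·1!·4!·1! = 2304
prefactor² = (2J+1)·Δ·N² = 576/35
  k=1: −1/(1!·1!·1!·1!·3!·0!) = -1/6
  k=2: +1/(2!·0!·0!·0!·4!·1!) = 1/48
Σ = -7/48  ⇒  CG² = 576/35·(-7/48)² = 7/20
CG = −√(7/20) = -0.591608

-0.591608  (= −√(7/20))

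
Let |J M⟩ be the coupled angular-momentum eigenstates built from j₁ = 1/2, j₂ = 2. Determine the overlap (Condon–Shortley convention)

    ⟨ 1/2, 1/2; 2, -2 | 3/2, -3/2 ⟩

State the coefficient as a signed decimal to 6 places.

+√(4/5) = +0.894427

j₁+j₂−J=1  J+j₁−j₂=0  J−j₁+j₂=3  j₁+j₂+J+1=5
(j₁±m₁, j₂±m₂, J±M) = (1,0,0,4,0,3)
P² = 144/5
sum k=0..0:
  [0] +1/6 = 1/6
S = 1/6
C² = P²·S² = 4/5 ; C = +0.894427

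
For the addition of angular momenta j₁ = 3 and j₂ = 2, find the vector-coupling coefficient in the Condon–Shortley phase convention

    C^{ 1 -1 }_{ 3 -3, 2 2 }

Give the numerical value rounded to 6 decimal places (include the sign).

+0.654654  (= +√(3/7))

√[3·4!2!0!/7! · 0!6!4!0!0!2!] = √(6912/7)
  +(−1)^4/∏(4,0,2,0,0,0)! = 1/48  (running 1/48)
⟨..|..⟩ = √(6912/7)·(1/48) = +0.654654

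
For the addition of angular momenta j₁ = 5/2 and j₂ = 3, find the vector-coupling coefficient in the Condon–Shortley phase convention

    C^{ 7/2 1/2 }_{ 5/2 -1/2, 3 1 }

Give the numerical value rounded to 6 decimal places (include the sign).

j₁+j₂−J=2  J+j₁−j₂=3  J−j₁+j₂=4  j₁+j₂+J+1=10
(j₁±m₁, j₂±m₂, J±M) = (2,3,4,2,4,3)
P² = 9216/175
sum k=0..2:
  [0] +1/288 = 1/288
  [1] −1/12 = -1/12
  [2] +1/16 = 1/16
S = -5/288
C² = P²·S² = 1/63 ; C = -0.125988

−√(1/63) ≈ -0.125988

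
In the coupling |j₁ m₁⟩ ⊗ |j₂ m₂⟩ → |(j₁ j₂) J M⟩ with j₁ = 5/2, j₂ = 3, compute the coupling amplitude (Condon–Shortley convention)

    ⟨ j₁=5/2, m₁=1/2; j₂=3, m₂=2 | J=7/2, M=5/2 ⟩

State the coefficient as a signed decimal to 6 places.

triangle: 2!×3!×4!/10! = 288/3628800
(j±m)!: 3!×2!×5!×1!×6!×1! = 1036800
prefactor² = (2J+1)×Δ×N² = 4608/7
  k=1: −1/(1!×1!×1!×4!×2!×0!) = -1/48
  k=2: +1/(2!×0!×0!×3!×3!×1!) = 1/72
Σ = -1/144  ⇒  CG² = 4608/7×(-1/144)² = 2/63
CG = −√(2/63) = -0.178174

−√(2/63) = -0.178174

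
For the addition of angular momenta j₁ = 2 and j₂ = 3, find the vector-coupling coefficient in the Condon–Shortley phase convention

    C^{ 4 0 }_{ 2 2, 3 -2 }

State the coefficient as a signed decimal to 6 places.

+√(1/7) = +0.377964

√[9·1!3!5!/10! · 4!0!1!5!4!4!] = √(20736/7)
  +(−1)^0/∏(0,1,0,1,3,4)! = 1/144  (running 1/144)
⟨..|..⟩ = √(20736/7)·(1/144) = +0.377964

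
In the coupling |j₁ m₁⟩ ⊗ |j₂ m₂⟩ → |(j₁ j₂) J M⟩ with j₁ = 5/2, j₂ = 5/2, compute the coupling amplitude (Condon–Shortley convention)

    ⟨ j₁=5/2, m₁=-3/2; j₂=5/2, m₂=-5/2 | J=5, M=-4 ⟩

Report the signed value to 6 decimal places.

+0.707107  (= +√(1/2))

√[11·0!5!5!/11! · 1!4!0!5!1!9!] = √(4147200)
  +(−1)^0/∏(0,0,4,0,1,5)! = 1/2880  (running 1/2880)
⟨..|..⟩ = √(4147200)·(1/2880) = +0.707107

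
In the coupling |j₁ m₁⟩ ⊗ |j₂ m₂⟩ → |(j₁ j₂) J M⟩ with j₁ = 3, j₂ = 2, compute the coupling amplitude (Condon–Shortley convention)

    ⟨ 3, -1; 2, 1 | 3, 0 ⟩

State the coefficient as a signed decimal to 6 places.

+0.182574  (= +√(1/30))

triangle: 2!*4!*2!/9! = 96/362880
(j±m)!: 2!*4!*3!*1!*3!*3! = 10368
prefactor² = (2J+1)*Δ*N² = 96/5
  k=1: −1/(1!*1!*3!*2!*1!*0!) = -1/12
  k=2: +1/(2!*0!*2!*1!*2!*1!) = 1/8
Σ = 1/24  ⇒  CG² = 96/5*1/24² = 1/30
CG = +√(1/30) = +0.182574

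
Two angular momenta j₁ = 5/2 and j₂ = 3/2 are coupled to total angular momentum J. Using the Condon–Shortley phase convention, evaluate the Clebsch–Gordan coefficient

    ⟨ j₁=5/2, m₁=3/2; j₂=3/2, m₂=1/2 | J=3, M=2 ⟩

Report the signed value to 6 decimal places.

+0.288675  (= +√(1/12))

triangle: 1!*4!*2!/8! = 48/40320
(j±m)!: 4!*1!*2!*1!*5!*1! = 5760
prefactor² = (2J+1)*Δ*N² = 48
  k=0: +1/(0!*1!*1!*2!*3!*0!) = 1/12
  k=1: −1/(1!*0!*0!*1!*4!*1!) = -1/24
Σ = 1/24  ⇒  CG² = 48*1/24² = 1/12
CG = +√(1/12) = +0.288675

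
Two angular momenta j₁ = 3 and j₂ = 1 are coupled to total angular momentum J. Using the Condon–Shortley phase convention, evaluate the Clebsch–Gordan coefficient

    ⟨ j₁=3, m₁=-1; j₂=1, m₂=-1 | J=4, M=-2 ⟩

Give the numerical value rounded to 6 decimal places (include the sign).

+0.731925  (= +√(15/28))

√[9·0!6!2!/9! · 2!4!0!2!2!6!] = √(34560/7)
  +(−1)^0/∏(0,0,4,0,2,2)! = 1/96  (running 1/96)
⟨..|..⟩ = √(34560/7)·(1/96) = +0.731925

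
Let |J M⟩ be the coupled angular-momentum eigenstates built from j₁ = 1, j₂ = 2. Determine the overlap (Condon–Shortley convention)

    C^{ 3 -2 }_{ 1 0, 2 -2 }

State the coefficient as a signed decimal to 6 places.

+√(1/3) = +0.577350

triangle: 0!*2!*4!/7! = 48/5040
(j±m)!: 1!*1!*0!*4!*1!*5! = 2880
prefactor² = (2J+1)*Δ*N² = 192
  k=0: +1/(0!*0!*1!*0!*1!*4!) = 1/24
Σ = 1/24  ⇒  CG² = 192*1/24² = 1/3
CG = +√(1/3) = +0.577350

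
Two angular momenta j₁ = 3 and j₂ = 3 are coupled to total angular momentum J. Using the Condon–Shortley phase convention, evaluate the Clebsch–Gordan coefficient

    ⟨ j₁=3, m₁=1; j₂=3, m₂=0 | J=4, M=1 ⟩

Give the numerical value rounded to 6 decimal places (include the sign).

-0.312094  (= −√(15/154))

j₁+j₂−J=2  J+j₁−j₂=4  J−j₁+j₂=4  j₁+j₂+J+1=11
(j₁±m₁, j₂±m₂, J±M) = (4,2,3,3,5,3)
P² = 124416/385
sum k=0..2:
  [0] +1/48 = 1/48
  [1] −1/24 = -1/24
  [2] +1/288 = 1/288
S = -5/288
C² = P²·S² = 15/154 ; C = -0.312094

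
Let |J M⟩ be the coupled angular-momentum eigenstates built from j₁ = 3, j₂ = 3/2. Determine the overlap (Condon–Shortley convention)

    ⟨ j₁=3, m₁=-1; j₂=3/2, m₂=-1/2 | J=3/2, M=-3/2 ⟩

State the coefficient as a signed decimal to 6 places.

√[4·3!3!0!/7! · 2!4!1!2!0!3!] = √(576/35)
  +(−1)^1/∏(1,2,3,0,0,0)! = -1/12  (running -1/12)
⟨..|..⟩ = √(576/35)·(-1/12) = -0.338062

-0.338062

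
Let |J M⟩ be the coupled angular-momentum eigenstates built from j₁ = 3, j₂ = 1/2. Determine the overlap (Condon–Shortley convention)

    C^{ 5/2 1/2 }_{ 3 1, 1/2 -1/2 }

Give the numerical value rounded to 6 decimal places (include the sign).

+√(4/7) ≈ +0.755929

j₁+j₂−J=1  J+j₁−j₂=5  J−j₁+j₂=0  j₁+j₂+J+1=7
(j₁±m₁, j₂±m₂, J±M) = (4,2,0,1,3,2)
P² = 576/7
sum k=0..0:
  [0] +1/12 = 1/12
S = 1/12
C² = P²·S² = 4/7 ; C = +0.755929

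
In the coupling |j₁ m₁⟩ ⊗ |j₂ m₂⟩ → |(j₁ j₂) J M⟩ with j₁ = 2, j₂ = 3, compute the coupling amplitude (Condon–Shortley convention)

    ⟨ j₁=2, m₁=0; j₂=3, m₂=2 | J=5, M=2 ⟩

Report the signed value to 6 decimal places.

+0.547723  (= +√(3/10))

triangle: 0!*4!*6!/11! = 17280/39916800
(j±m)!: 2!*2!*5!*1!*7!*3! = 14515200
prefactor² = (2J+1)*Δ*N² = 69120
  k=0: +1/(0!*0!*2!*5!*2!*1!) = 1/480
Σ = 1/480  ⇒  CG² = 69120*1/480² = 3/10
CG = +√(3/10) = +0.547723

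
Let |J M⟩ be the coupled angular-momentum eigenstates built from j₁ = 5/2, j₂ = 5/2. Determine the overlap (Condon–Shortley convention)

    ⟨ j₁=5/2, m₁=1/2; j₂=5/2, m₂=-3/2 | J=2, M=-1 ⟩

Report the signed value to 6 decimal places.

-0.377964  (= −√(1/7))

√[5·3!2!2!/8! · 3!2!1!4!1!3!] = √(36/7)
  +(−1)^0/∏(0,3,2,1,0,1)! = 1/12  (running 1/12)
  +(−1)^1/∏(1,2,1,0,1,2)! = -1/4  (running -1/6)
⟨..|..⟩ = √(36/7)·(-1/6) = -0.377964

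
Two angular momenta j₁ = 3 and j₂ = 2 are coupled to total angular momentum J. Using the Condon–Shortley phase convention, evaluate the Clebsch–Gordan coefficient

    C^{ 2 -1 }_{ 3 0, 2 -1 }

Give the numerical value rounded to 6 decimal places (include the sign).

√[5·3!3!1!/8! · 3!3!1!3!1!3!] = √(81/14)
  +(−1)^0/∏(0,3,3,1,0,0)! = 1/36  (running 1/36)
  +(−1)^1/∏(1,2,2,0,1,1)! = -1/4  (running -2/9)
⟨..|..⟩ = √(81/14)·(-2/9) = -0.534522

-0.534522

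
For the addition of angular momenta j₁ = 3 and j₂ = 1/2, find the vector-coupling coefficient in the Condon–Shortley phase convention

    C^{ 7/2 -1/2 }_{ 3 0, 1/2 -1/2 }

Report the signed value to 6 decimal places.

+√(4/7) ≈ +0.755929

√[8·0!6!1!/8! · 3!3!0!1!3!4!] = √(5184/7)
  +(−1)^0/∏(0,0,3,0,3,1)! = 1/36  (running 1/36)
⟨..|..⟩ = √(5184/7)·(1/36) = +0.755929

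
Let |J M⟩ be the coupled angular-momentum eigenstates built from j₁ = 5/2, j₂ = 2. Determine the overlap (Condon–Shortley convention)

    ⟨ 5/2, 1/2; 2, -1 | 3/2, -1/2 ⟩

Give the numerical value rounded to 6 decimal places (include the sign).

-0.487950  (= −√(5/21))

triangle: 3!*2!*1!/7! = 12/5040
(j±m)!: 3!*2!*1!*3!*1!*2! = 144
prefactor² = (2J+1)*Δ*N² = 48/35
  k=0: +1/(0!*3!*2!*1!*0!*0!) = 1/12
  k=1: −1/(1!*2!*1!*0!*1!*1!) = -1/2
Σ = -5/12  ⇒  CG² = 48/35*(-5/12)² = 5/21
CG = −√(5/21) = -0.487950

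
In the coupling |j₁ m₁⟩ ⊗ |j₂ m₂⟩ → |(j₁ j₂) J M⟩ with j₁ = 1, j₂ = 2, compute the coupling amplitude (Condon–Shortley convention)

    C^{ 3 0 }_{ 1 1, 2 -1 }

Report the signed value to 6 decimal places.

+√(1/5) = +0.447214

j₁+j₂−J=0  J+j₁−j₂=2  J−j₁+j₂=4  j₁+j₂+J+1=7
(j₁±m₁, j₂±m₂, J±M) = (2,0,1,3,3,3)
P² = 144/5
sum k=0..0:
  [0] +1/12 = 1/12
S = 1/12
C² = P²·S² = 1/5 ; C = +0.447214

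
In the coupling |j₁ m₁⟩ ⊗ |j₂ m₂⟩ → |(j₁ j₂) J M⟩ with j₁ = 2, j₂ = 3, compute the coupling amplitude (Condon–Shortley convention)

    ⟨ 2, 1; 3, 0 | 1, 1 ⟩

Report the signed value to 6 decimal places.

-0.292770

√[3·4!0!2!/7! · 3!1!3!3!2!0!] = √(432/35)
  +(−1)^1/∏(1,3,0,2,0,0)! = -1/12  (running -1/12)
⟨..|..⟩ = √(432/35)·(-1/12) = -0.292770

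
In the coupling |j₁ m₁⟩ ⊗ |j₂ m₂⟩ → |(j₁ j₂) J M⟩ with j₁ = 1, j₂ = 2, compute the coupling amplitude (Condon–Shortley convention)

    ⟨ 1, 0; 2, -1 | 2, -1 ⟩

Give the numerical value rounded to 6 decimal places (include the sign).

√[5·1!1!3!/6! · 1!1!1!3!1!3!] = √(3/2)
  +(−1)^0/∏(0,1,1,1,0,2)! = 1/2  (running 1/2)
  +(−1)^1/∏(1,0,0,0,1,3)! = -1/6  (running 1/3)
⟨..|..⟩ = √(3/2)·(1/3) = +0.408248

+√(1/6) ≈ +0.408248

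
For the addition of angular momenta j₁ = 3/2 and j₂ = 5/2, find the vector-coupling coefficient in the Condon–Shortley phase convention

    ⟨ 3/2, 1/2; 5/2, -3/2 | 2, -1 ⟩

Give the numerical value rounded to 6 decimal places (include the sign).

triangle: 2!*1!*3!/7! = 12/5040
(j±m)!: 2!*1!*1!*4!*1!*3! = 288
prefactor² = (2J+1)*Δ*N² = 24/7
  k=0: +1/(0!*2!*1!*1!*0!*2!) = 1/4
  k=1: −1/(1!*1!*0!*0!*1!*3!) = -1/6
Σ = 1/12  ⇒  CG² = 24/7*1/12² = 1/42
CG = +√(1/42) = +0.154303

+√(1/42) ≈ +0.154303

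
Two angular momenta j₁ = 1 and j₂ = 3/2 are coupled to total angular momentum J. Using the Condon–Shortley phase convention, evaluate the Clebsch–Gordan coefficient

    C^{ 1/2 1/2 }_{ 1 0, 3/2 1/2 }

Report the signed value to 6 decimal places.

−√(1/3) ≈ -0.577350

triangle: 2!·0!·1!/4! = 2/24
(j±m)!: 1!·1!·2!·1!·1!·0! = 2
prefactor² = (2J+1)·Δ·N² = 1/3
  k=1: −1/(1!·1!·0!·1!·0!·0!) = -1
Σ = -1  ⇒  CG² = 1/3·(-1)² = 1/3
CG = −√(1/3) = -0.577350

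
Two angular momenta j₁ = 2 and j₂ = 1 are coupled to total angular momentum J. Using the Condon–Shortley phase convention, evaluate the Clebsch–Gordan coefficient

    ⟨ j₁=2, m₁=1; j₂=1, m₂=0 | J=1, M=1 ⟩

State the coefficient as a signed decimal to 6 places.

-0.547723  (= −√(3/10))

triangle: 2!*2!*0!/5! = 4/120
(j±m)!: 3!*1!*1!*1!*2!*0! = 12
prefactor² = (2J+1)*Δ*N² = 6/5
  k=1: −1/(1!*1!*0!*0!*2!*0!) = -1/2
Σ = -1/2  ⇒  CG² = 6/5*(-1/2)² = 3/10
CG = −√(3/10) = -0.547723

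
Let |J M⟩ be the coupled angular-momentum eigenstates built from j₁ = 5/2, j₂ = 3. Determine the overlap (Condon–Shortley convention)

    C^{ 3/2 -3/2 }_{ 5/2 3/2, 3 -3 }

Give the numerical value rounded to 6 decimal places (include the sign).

+√(3/14) ≈ +0.462910

√[4·4!1!2!/8! · 4!1!0!6!0!3!] = √(3456/7)
  +(−1)^0/∏(0,4,1,0,0,2)! = 1/48  (running 1/48)
⟨..|..⟩ = √(3456/7)·(1/48) = +0.462910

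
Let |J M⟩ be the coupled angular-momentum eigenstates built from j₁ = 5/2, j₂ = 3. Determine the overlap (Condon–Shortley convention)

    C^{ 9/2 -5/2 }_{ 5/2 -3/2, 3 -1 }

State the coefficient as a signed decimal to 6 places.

−√(10/99) = -0.317821

√[10·1!4!5!/11! · 1!4!2!4!2!7!] = √(92160/11)
  +(−1)^0/∏(0,1,4,2,0,3)! = 1/288  (running 1/288)
  +(−1)^1/∏(1,0,3,1,1,4)! = -1/144  (running -1/288)
⟨..|..⟩ = √(92160/11)·(-1/288) = -0.317821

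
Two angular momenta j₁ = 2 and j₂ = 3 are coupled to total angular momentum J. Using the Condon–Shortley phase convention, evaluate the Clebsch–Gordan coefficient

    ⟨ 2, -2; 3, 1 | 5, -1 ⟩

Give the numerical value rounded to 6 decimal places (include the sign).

j₁+j₂−J=0  J+j₁−j₂=4  J−j₁+j₂=6  j₁+j₂+J+1=11
(j₁±m₁, j₂±m₂, J±M) = (0,4,4,2,4,6)
P² = 663552/7
sum k=0..0:
  [0] +1/1152 = 1/1152
S = 1/1152
C² = P²·S² = 1/14 ; C = +0.267261

+0.267261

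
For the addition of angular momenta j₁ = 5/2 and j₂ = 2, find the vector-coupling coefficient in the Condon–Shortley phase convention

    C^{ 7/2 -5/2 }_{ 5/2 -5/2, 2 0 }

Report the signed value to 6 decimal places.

√[8·1!4!3!/9! · 0!5!2!2!1!6!] = √(7680/7)
  +(−1)^1/∏(1,0,4,1,0,2)! = -1/48  (running -1/48)
⟨..|..⟩ = √(7680/7)·(-1/48) = -0.690066

−√(10/21) ≈ -0.690066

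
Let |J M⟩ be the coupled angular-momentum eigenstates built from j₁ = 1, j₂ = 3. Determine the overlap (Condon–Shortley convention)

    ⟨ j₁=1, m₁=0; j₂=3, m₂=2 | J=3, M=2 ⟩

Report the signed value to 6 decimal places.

j₁+j₂−J=1  J+j₁−j₂=1  J−j₁+j₂=5  j₁+j₂+J+1=8
(j₁±m₁, j₂±m₂, J±M) = (1,1,5,1,5,1)
P² = 300
sum k=0..1:
  [0] +1/120 = 1/120
  [1] −1/24 = -1/24
S = -1/30
C² = P²·S² = 1/3 ; C = -0.577350

-0.577350  (= −√(1/3))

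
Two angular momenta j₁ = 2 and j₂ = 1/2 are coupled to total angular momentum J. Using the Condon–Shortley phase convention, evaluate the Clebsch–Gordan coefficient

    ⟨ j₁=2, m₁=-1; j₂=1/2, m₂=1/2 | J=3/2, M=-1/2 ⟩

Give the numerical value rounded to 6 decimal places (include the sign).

-0.774597  (= −√(3/5))

√[4·1!3!0!/5! · 1!3!1!0!1!2!] = √(12/5)
  +(−1)^1/∏(1,0,2,0,1,0)! = -1/2  (running -1/2)
⟨..|..⟩ = √(12/5)·(-1/2) = -0.774597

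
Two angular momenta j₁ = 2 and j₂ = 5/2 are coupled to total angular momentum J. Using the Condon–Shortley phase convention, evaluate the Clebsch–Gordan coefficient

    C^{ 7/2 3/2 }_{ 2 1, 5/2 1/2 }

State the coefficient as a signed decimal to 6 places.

√[8·1!3!4!/9! · 3!1!3!2!5!2!] = √(384/7)
  +(−1)^0/∏(0,1,1,3,2,1)! = 1/12  (running 1/12)
  +(−1)^1/∏(1,0,0,2,3,2)! = -1/24  (running 1/24)
⟨..|..⟩ = √(384/7)·(1/24) = +0.308607

+√(2/21) ≈ +0.308607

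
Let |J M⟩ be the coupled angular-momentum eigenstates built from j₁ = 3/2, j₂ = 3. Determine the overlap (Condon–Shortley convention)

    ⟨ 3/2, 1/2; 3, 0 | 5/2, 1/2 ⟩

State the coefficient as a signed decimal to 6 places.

-0.414039  (= −√(6/35))

triangle: 2!·1!·4!/8! = 48/40320
(j±m)!: 2!·1!·3!·3!·3!·2! = 864
prefactor² = (2J+1)·Δ·N² = 216/35
  k=0: +1/(0!·2!·1!·3!·0!·1!) = 1/12
  k=1: −1/(1!·1!·0!·2!·1!·2!) = -1/4
Σ = -1/6  ⇒  CG² = 216/35·(-1/6)² = 6/35
CG = −√(6/35) = -0.414039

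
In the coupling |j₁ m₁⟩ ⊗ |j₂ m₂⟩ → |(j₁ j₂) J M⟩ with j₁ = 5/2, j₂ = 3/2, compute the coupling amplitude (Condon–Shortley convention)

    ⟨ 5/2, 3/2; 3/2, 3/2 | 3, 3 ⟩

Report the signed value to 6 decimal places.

-0.612372

triangle: 1!·4!·2!/8! = 48/40320
(j±m)!: 4!·1!·3!·0!·6!·0! = 103680
prefactor² = (2J+1)·Δ·N² = 864
  k=1: −1/(1!·0!·0!·2!·4!·0!) = -1/48
Σ = -1/48  ⇒  CG² = 864·(-1/48)² = 3/8
CG = −√(3/8) = -0.612372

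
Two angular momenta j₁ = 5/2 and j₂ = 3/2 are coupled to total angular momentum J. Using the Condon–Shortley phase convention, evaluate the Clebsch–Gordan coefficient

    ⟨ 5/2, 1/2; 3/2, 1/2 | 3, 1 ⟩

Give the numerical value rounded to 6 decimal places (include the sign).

j₁+j₂−J=1  J+j₁−j₂=4  J−j₁+j₂=2  j₁+j₂+J+1=8
(j₁±m₁, j₂±m₂, J±M) = (3,2,2,1,4,2)
P² = 48/5
sum k=0..1:
  [0] +1/8 = 1/8
  [1] −1/6 = -1/6
S = -1/24
C² = P²·S² = 1/60 ; C = -0.129099

-0.129099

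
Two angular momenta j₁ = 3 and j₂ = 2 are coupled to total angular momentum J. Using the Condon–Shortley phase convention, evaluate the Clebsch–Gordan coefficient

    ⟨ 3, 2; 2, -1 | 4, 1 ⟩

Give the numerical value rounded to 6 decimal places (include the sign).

+√(7/20) ≈ +0.591608

triangle: 1!×5!×3!/10! = 720/3628800
(j±m)!: 5!×1!×1!×3!×5!×3! = 518400
prefactor² = (2J+1)×Δ×N² = 6480/7
  k=0: +1/(0!×1!×1!×1!×4!×2!) = 1/48
  k=1: −1/(1!×0!×0!×0!×5!×3!) = -1/720
Σ = 7/360  ⇒  CG² = 6480/7×7/360² = 7/20
CG = +√(7/20) = +0.591608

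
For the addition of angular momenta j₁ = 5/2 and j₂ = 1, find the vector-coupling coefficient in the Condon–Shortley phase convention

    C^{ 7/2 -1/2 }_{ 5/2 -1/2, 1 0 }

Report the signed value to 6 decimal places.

j₁+j₂−J=0  J+j₁−j₂=5  J−j₁+j₂=2  j₁+j₂+J+1=8
(j₁±m₁, j₂±m₂, J±M) = (2,3,1,1,3,4)
P² = 576/7
sum k=0..0:
  [0] +1/12 = 1/12
S = 1/12
C² = P²·S² = 4/7 ; C = +0.755929

+0.755929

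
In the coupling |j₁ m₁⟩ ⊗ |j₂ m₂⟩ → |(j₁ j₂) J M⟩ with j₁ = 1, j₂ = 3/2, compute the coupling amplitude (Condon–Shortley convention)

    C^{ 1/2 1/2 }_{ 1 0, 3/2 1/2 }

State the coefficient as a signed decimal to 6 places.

triangle: 2!*0!*1!/4! = 2/24
(j±m)!: 1!*1!*2!*1!*1!*0! = 2
prefactor² = (2J+1)*Δ*N² = 1/3
  k=1: −1/(1!*1!*0!*1!*0!*0!) = -1
Σ = -1  ⇒  CG² = 1/3*(-1)² = 1/3
CG = −√(1/3) = -0.577350

-0.577350  (= −√(1/3))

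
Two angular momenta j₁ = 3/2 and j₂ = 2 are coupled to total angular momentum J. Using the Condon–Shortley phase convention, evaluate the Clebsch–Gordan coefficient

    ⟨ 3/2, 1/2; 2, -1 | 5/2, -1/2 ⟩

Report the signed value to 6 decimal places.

triangle: 1!·2!·3!/7! = 12/5040
(j±m)!: 2!·1!·1!·3!·2!·3! = 144
prefactor² = (2J+1)·Δ·N² = 72/35
  k=0: +1/(0!·1!·1!·1!·1!·2!) = 1/2
  k=1: −1/(1!·0!·0!·0!·2!·3!) = -1/12
Σ = 5/12  ⇒  CG² = 72/35·5/12² = 5/14
CG = +√(5/14) = +0.597614

+√(5/14) = +0.597614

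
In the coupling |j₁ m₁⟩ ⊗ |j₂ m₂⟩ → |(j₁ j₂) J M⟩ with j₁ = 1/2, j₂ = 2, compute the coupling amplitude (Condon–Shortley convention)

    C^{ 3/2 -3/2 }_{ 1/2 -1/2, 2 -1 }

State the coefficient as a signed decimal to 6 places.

-0.447214

triangle: 1!*0!*3!/5! = 6/120
(j±m)!: 0!*1!*1!*3!*0!*3! = 36
prefactor² = (2J+1)*Δ*N² = 36/5
  k=1: −1/(1!*0!*0!*0!*0!*3!) = -1/6
Σ = -1/6  ⇒  CG² = 36/5*(-1/6)² = 1/5
CG = −√(1/5) = -0.447214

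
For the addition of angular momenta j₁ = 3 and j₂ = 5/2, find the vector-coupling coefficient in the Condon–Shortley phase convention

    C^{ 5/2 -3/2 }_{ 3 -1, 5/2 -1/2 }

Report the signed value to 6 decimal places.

triangle: 3!·3!·2!/9! = 72/362880
(j±m)!: 2!·4!·2!·3!·1!·4! = 13824
prefactor² = (2J+1)·Δ·N² = 576/35
  k=1: −1/(1!·2!·3!·1!·0!·1!) = -1/12
  k=2: +1/(2!·1!·2!·0!·1!·2!) = 1/8
Σ = 1/24  ⇒  CG² = 576/35·1/24² = 1/35
CG = +√(1/35) = +0.169031

+√(1/35) ≈ +0.169031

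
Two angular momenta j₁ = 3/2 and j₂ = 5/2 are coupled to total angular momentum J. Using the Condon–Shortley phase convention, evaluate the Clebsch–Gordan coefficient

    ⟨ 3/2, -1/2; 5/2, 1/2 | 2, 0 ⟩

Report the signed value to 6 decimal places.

triangle: 2!·1!·3!/7! = 12/5040
(j±m)!: 1!·2!·3!·2!·2!·2! = 96
prefactor² = (2J+1)·Δ·N² = 8/7
  k=1: −1/(1!·1!·1!·2!·0!·1!) = -1/2
  k=2: +1/(2!·0!·0!·1!·1!·2!) = 1/4
Σ = -1/4  ⇒  CG² = 8/7·(-1/4)² = 1/14
CG = −√(1/14) = -0.267261

-0.267261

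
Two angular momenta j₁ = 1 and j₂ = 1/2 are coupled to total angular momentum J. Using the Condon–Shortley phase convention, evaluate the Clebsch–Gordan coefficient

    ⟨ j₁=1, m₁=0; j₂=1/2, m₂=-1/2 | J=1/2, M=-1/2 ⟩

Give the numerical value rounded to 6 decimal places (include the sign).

j₁+j₂−J=1  J+j₁−j₂=1  J−j₁+j₂=0  j₁+j₂+J+1=3
(j₁±m₁, j₂±m₂, J±M) = (1,1,0,1,0,1)
P² = 1/3
sum k=0..0:
  [0] +1/1 = 1
S = 1
C² = P²·S² = 1/3 ; C = +0.577350

+0.577350  (= +√(1/3))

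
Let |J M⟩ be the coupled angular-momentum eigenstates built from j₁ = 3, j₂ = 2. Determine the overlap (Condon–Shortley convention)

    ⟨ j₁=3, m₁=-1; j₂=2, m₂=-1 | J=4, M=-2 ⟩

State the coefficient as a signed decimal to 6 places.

√[9·1!5!3!/10! · 2!4!1!3!2!6!] = √(5184/7)
  +(−1)^0/∏(0,1,4,1,1,2)! = 1/48  (running 1/48)
  +(−1)^1/∏(1,0,3,0,2,3)! = -1/72  (running 1/144)
⟨..|..⟩ = √(5184/7)·(1/144) = +0.188982

+√(1/28) ≈ +0.188982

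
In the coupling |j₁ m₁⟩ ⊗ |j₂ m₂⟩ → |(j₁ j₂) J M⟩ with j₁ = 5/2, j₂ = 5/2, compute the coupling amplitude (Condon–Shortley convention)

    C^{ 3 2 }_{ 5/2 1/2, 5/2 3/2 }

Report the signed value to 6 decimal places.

√[7·2!3!3!/9! · 3!2!4!1!5!1!] = √(48)
  +(−1)^1/∏(1,1,1,3,2,0)! = -1/12  (running -1/12)
  +(−1)^2/∏(2,0,0,2,3,1)! = 1/24  (running -1/24)
⟨..|..⟩ = √(48)·(-1/24) = -0.288675

-0.288675  (= −√(1/12))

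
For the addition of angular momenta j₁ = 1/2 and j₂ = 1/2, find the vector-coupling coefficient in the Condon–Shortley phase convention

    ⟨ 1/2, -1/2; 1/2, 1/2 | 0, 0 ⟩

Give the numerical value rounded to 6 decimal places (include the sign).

-0.707107  (= −√(1/2))

√[1·1!0!0!/2! · 0!1!1!0!0!0!] = √(1/2)
  +(−1)^1/∏(1,0,0,0,0,0)! = -1  (running -1)
⟨..|..⟩ = √(1/2)·(-1) = -0.707107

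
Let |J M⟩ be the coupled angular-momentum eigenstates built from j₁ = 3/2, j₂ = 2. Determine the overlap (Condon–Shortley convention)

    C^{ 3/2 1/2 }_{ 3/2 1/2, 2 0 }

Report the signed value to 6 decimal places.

j₁+j₂−J=2  J+j₁−j₂=1  J−j₁+j₂=2  j₁+j₂+J+1=6
(j₁±m₁, j₂±m₂, J±M) = (2,1,2,2,2,1)
P² = 16/45
sum k=0..1:
  [0] +1/4 = 1/4
  [1] −1/1 = -1
S = -3/4
C² = P²·S² = 1/5 ; C = -0.447214

−√(1/5) = -0.447214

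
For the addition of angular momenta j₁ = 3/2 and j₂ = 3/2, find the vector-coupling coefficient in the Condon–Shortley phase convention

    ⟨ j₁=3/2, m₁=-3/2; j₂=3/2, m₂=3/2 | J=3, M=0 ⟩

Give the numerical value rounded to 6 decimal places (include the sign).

+0.223607  (= +√(1/20))

triangle: 0!·3!·3!/7! = 36/5040
(j±m)!: 0!·3!·3!·0!·3!·3! = 1296
prefactor² = (2J+1)·Δ·N² = 324/5
  k=0: +1/(0!·0!·3!·3!·0!·0!) = 1/36
Σ = 1/36  ⇒  CG² = 324/5·1/36² = 1/20
CG = +√(1/20) = +0.223607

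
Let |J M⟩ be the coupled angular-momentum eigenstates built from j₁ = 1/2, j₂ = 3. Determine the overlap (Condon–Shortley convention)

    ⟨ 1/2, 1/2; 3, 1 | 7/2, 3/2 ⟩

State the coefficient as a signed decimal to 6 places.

+√(5/7) ≈ +0.845154

triangle: 0!*1!*6!/8! = 720/40320
(j±m)!: 1!*0!*4!*2!*5!*2! = 11520
prefactor² = (2J+1)*Δ*N² = 11520/7
  k=0: +1/(0!*0!*0!*4!*1!*2!) = 1/48
Σ = 1/48  ⇒  CG² = 11520/7*1/48² = 5/7
CG = +√(5/7) = +0.845154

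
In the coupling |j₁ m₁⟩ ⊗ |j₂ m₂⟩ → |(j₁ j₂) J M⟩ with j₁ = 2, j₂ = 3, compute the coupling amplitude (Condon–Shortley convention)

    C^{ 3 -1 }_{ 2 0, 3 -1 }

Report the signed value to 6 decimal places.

j₁+j₂−J=2  J+j₁−j₂=2  J−j₁+j₂=4  j₁+j₂+J+1=9
(j₁±m₁, j₂±m₂, J±M) = (2,2,2,4,2,4)
P² = 256/15
sum k=0..2:
  [0] +1/16 = 1/16
  [1] −1/6 = -1/6
  [2] +1/96 = 1/96
S = -3/32
C² = P²·S² = 3/20 ; C = -0.387298

−√(3/20) ≈ -0.387298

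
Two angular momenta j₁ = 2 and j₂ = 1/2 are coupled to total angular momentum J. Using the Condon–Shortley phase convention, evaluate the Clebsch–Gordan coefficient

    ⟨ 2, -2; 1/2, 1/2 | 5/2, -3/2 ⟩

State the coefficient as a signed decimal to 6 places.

j₁+j₂−J=0  J+j₁−j₂=4  J−j₁+j₂=1  j₁+j₂+J+1=6
(j₁±m₁, j₂±m₂, J±M) = (0,4,1,0,1,4)
P² = 576/5
sum k=0..0:
  [0] +1/24 = 1/24
S = 1/24
C² = P²·S² = 1/5 ; C = +0.447214

+0.447214  (= +√(1/5))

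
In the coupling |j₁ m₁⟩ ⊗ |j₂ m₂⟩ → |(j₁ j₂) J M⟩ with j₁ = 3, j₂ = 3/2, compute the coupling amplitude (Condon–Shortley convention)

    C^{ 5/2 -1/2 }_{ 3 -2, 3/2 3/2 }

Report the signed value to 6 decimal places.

+0.654654  (= +√(3/7))

triangle: 2!*4!*1!/8! = 48/40320
(j±m)!: 1!*5!*3!*0!*2!*3! = 8640
prefactor² = (2J+1)*Δ*N² = 432/7
  k=2: +1/(2!*0!*3!*1!*1!*0!) = 1/12
Σ = 1/12  ⇒  CG² = 432/7*1/12² = 3/7
CG = +√(3/7) = +0.654654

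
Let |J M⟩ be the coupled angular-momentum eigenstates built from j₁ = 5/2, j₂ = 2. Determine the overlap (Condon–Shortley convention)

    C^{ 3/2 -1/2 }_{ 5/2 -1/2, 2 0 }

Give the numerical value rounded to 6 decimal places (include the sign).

triangle: 3!*2!*1!/7! = 12/5040
(j±m)!: 2!*3!*2!*2!*1!*2! = 96
prefactor² = (2J+1)*Δ*N² = 32/35
  k=1: −1/(1!*2!*2!*1!*0!*0!) = -1/4
  k=2: +1/(2!*1!*1!*0!*1!*1!) = 1/2
Σ = 1/4  ⇒  CG² = 32/35*1/4² = 2/35
CG = +√(2/35) = +0.239046

+0.239046  (= +√(2/35))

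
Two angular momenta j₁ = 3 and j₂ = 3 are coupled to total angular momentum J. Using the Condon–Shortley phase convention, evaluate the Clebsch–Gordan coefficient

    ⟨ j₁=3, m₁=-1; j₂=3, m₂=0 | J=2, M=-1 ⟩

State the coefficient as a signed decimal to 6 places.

triangle: 4!×2!×2!/9! = 96/362880
(j±m)!: 2!×4!×3!×3!×1!×3! = 10368
prefactor² = (2J+1)×Δ×N² = 96/7
  k=2: +1/(2!×2!×2!×1!×0!×1!) = 1/8
  k=3: −1/(3!×1!×1!×0!×1!×2!) = -1/12
Σ = 1/24  ⇒  CG² = 96/7×1/24² = 1/42
CG = +√(1/42) = +0.154303

+0.154303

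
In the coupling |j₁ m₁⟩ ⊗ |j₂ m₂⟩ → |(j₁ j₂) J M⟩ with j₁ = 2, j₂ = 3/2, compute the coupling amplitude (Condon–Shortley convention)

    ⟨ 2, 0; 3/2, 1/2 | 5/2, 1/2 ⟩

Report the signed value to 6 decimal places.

-0.292770  (= −√(3/35))

√[6·1!3!2!/7! · 2!2!2!1!3!2!] = √(48/35)
  +(−1)^0/∏(0,1,2,2,1,0)! = 1/4  (running 1/4)
  +(−1)^1/∏(1,0,1,1,2,1)! = -1/2  (running -1/4)
⟨..|..⟩ = √(48/35)·(-1/4) = -0.292770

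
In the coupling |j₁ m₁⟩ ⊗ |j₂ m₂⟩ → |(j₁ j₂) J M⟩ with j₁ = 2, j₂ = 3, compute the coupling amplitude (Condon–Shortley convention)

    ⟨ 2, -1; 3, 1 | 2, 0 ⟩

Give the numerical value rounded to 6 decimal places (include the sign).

√[5·3!1!3!/8! · 1!3!4!2!2!2!] = √(36/7)
  +(−1)^2/∏(2,1,1,2,0,1)! = 1/4  (running 1/4)
  +(−1)^3/∏(3,0,0,1,1,2)! = -1/12  (running 1/6)
⟨..|..⟩ = √(36/7)·(1/6) = +0.377964

+0.377964  (= +√(1/7))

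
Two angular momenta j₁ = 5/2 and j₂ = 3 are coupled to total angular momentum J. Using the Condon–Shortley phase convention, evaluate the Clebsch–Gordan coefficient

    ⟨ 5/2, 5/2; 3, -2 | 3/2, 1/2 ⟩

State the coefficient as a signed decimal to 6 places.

+√(5/21) = +0.487950

j₁+j₂−J=4  J+j₁−j₂=1  J−j₁+j₂=2  j₁+j₂+J+1=8
(j₁±m₁, j₂±m₂, J±M) = (5,0,1,5,2,1)
P² = 960/7
sum k=0..0:
  [0] +1/24 = 1/24
S = 1/24
C² = P²·S² = 5/21 ; C = +0.487950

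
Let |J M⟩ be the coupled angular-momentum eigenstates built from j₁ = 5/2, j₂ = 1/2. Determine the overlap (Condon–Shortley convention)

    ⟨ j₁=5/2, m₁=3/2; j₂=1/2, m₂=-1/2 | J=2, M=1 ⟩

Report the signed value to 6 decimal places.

+0.816497  (= +√(2/3))

j₁+j₂−J=1  J+j₁−j₂=4  J−j₁+j₂=0  j₁+j₂+J+1=6
(j₁±m₁, j₂±m₂, J±M) = (4,1,0,1,3,1)
P² = 24
sum k=0..0:
  [0] +1/6 = 1/6
S = 1/6
C² = P²·S² = 2/3 ; C = +0.816497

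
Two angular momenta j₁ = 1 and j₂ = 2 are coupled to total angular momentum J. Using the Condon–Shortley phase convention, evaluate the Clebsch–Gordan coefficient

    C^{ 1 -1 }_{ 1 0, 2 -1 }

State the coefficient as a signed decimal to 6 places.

-0.547723

√[3·2!0!2!/5! · 1!1!1!3!0!2!] = √(6/5)
  +(−1)^1/∏(1,1,0,0,0,2)! = -1/2  (running -1/2)
⟨..|..⟩ = √(6/5)·(-1/2) = -0.547723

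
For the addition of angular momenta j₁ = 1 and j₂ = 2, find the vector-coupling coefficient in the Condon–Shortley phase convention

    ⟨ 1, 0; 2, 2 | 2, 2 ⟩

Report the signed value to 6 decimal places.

−√(2/3) = -0.816497

triangle: 1!×1!×3!/6! = 6/720
(j±m)!: 1!×1!×4!×0!×4!×0! = 576
prefactor² = (2J+1)×Δ×N² = 24
  k=1: −1/(1!×0!×0!×3!×1!×0!) = -1/6
Σ = -1/6  ⇒  CG² = 24×(-1/6)² = 2/3
CG = −√(2/3) = -0.816497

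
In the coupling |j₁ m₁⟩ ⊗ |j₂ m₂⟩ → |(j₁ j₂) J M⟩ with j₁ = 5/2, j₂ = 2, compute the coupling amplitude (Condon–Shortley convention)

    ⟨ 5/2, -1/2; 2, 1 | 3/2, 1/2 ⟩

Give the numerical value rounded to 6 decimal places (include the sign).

+√(5/21) ≈ +0.487950

j₁+j₂−J=3  J+j₁−j₂=2  J−j₁+j₂=1  j₁+j₂+J+1=7
(j₁±m₁, j₂±m₂, J±M) = (2,3,3,1,2,1)
P² = 48/35
sum k=2..3:
  [2] +1/2 = 1/2
  [3] −1/12 = -1/12
S = 5/12
C² = P²·S² = 5/21 ; C = +0.487950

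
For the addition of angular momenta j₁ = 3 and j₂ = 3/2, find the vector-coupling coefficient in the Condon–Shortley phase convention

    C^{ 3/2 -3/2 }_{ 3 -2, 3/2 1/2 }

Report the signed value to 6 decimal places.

+0.534522

j₁+j₂−J=3  J+j₁−j₂=3  J−j₁+j₂=0  j₁+j₂+J+1=7
(j₁±m₁, j₂±m₂, J±M) = (1,5,2,1,0,3)
P² = 288/7
sum k=2..2:
  [2] +1/12 = 1/12
S = 1/12
C² = P²·S² = 2/7 ; C = +0.534522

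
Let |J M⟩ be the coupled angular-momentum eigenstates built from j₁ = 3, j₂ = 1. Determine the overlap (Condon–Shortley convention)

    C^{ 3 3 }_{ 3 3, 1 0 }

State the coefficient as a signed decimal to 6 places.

+√(3/4) = +0.866025

j₁+j₂−J=1  J+j₁−j₂=5  J−j₁+j₂=1  j₁+j₂+J+1=8
(j₁±m₁, j₂±m₂, J±M) = (6,0,1,1,6,0)
P² = 10800
sum k=0..0:
  [0] +1/120 = 1/120
S = 1/120
C² = P²·S² = 3/4 ; C = +0.866025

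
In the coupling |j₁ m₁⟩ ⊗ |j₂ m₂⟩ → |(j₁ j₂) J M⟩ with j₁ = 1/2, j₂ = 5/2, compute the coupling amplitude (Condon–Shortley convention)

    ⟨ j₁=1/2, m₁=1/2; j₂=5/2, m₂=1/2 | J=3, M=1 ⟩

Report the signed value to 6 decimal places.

√[7·0!1!5!/7! · 1!0!3!2!4!2!] = √(96)
  +(−1)^0/∏(0,0,0,3,1,2)! = 1/12  (running 1/12)
⟨..|..⟩ = √(96)·(1/12) = +0.816497

+√(2/3) = +0.816497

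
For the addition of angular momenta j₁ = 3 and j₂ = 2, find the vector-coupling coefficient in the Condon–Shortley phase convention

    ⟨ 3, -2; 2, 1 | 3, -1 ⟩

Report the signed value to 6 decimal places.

triangle: 2!·4!·2!/9! = 96/362880
(j±m)!: 1!·5!·3!·1!·2!·4! = 34560
prefactor² = (2J+1)·Δ·N² = 64
  k=1: −1/(1!·1!·4!·2!·0!·0!) = -1/48
  k=2: +1/(2!·0!·3!·1!·1!·1!) = 1/12
Σ = 1/16  ⇒  CG² = 64·1/16² = 1/4
CG = +√(1/4) = +0.500000

+0.500000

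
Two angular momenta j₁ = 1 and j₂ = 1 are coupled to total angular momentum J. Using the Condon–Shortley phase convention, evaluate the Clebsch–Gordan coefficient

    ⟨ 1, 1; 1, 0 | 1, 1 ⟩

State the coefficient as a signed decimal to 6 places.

+0.707107  (= +√(1/2))

triangle: 1!*1!*1!/4! = 1/24
(j±m)!: 2!*0!*1!*1!*2!*0! = 4
prefactor² = (2J+1)*Δ*N² = 1/2
  k=0: +1/(0!*1!*0!*1!*1!*0!) = 1
Σ = 1  ⇒  CG² = 1/2*1² = 1/2
CG = +√(1/2) = +0.707107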